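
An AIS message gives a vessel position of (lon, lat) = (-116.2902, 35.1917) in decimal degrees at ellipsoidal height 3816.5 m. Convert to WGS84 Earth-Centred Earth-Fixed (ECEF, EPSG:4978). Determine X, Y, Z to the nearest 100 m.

X -2312600 m, Y -4681200 m, Z 3657500 m

WGS84: a = 6378137 m, e² = 0.006694380; N(φ) = a/√(1−e²sin²φ) = 6385239.601 m.
X = (N+h)·cosφ·cosλ = -2312614.951 m; Y = (N+h)·cosφ·sinλ = -4681236.405 m; Z = (N(1−e²)+h)·sinφ = 3657467.407 m.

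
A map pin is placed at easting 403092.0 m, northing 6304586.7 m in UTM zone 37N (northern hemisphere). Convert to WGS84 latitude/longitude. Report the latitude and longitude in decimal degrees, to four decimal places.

Zone 37N: λ₀ = 39°, k₀ = 0.9996, false easting 500000 m.
Meridian distance M = (N − FN)/k₀ = 6307109.5 m.
Inverse transverse Mercator on WGS84 gives φ = 56.87489971°, λ = 37.40999978°.

lat 56.8749°, lon 37.4100°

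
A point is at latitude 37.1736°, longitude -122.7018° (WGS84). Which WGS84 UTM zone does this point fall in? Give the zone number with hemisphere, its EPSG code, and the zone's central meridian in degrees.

UTM zone = ⌊(λ + 180)/6⌋ + 1; -122.7018° ∈ [-126°, -120°) → zone 10.
Hemisphere: N (φ ≥ 0).
Central meridian λ₀ = 6×10 − 183 = -123°.
EPSG code: 32610.

Zone 10N (EPSG:32610), central meridian -123°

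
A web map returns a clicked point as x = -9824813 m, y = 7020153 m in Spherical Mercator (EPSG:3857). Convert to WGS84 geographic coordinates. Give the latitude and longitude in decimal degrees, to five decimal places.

lat 53.20040°, lon -88.25780°

R = 6378137 m. λ = x/R = -88.25779682°.
φ = 2·arctan(exp(y/R)) − 90° = 2·arctan(3.00615) − 90° = 53.20040072°.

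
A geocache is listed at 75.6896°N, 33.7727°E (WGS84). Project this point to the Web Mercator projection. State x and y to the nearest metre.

Web Mercator is spherical with R = a = 6378137 m.
x = R·λ = 6378137 × 0.589444812 = 3759559.767 m.
y = R·ln tan(π/4 + φ/2) = 6378137 × 2.075170112 = 13235719.271 m.

x 3759560 m, y 13235719 m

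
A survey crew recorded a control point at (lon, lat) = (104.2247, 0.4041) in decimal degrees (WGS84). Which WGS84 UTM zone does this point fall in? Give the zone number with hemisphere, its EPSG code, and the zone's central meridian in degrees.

UTM zone = ⌊(λ + 180)/6⌋ + 1; 104.2247° ∈ [102°, 108°) → zone 48.
Hemisphere: N (φ ≥ 0).
Central meridian λ₀ = 6×48 − 183 = 105°.
EPSG code: 32648.

Zone 48N (EPSG:32648), central meridian 105°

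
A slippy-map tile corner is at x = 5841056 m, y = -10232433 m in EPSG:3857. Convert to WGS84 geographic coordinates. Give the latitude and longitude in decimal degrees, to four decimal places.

lat -67.2666°, lon 52.4711°

R = 6378137 m. λ = x/R = 52.47109880°.
φ = 2·arctan(exp(y/R)) − 90° = 2·arctan(0.20103) − 90° = -67.26660055°.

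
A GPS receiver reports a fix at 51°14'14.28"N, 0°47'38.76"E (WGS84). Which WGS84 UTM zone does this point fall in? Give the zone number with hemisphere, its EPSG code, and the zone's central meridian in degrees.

UTM zone = ⌊(λ + 180)/6⌋ + 1; 0.7941° ∈ [0°, 6°) → zone 31.
Hemisphere: N (φ ≥ 0).
Central meridian λ₀ = 6×31 − 183 = 3°.
EPSG code: 32631.

Zone 31N (EPSG:32631), central meridian 3°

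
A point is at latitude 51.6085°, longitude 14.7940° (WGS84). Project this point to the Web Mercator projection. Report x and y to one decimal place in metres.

x 1646860.5 m, y 6729644.4 m

Web Mercator is spherical with R = a = 6378137 m.
x = R·λ = 6378137 × 0.258204010 = 1646860.547 m.
y = R·ln tan(π/4 + φ/2) = 6378137 × 1.055111304 = 6729644.445 m.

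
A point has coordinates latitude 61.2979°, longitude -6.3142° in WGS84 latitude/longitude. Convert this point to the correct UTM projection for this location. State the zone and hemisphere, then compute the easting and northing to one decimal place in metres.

Longitude -6.3142° lies in the 6° band [-12°, -6°), giving zone 29; latitude is north of the equator, so 29N.
Zone 29 central meridian λ₀ = 6×29 − 183 = -9°; Δλ = +2.6858°.
Transverse Mercator on WGS84 with k₀ = 0.9996 gives E = 643872.970 m, N = 6798928.098 m.

Zone 29N: E 643873.0 m, N 6798928.1 m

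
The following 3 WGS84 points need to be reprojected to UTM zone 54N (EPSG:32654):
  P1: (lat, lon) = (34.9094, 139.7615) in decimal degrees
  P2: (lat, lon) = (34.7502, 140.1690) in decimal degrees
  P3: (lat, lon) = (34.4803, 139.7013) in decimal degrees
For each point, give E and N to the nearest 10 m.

P1: E 386860 m, N 3863700 m; P2: E 423940 m, N 3845660 m; P3: E 380740 m, N 3816180 m

UTM zone 54N: λ₀ = 141°, k₀ = 0.9996.
P1 (34.9094°, 139.7615°) → (386857.333, 3863695.816) m.
P2 (34.7502°, 140.1690°) → (423939.205, 3845656.179) m.
P3 (34.4803°, 139.7013°) → (380743.389, 3816178.009) m.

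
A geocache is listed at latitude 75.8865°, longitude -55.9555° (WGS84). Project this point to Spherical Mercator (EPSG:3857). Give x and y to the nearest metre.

x -6228938 m, y 13325000 m

Web Mercator is spherical with R = a = 6378137 m.
x = R·λ = 6378137 × -0.976607710 = -6228937.767 m.
y = R·ln tan(π/4 + φ/2) = 6378137 × 2.089167968 = 13324999.515 m.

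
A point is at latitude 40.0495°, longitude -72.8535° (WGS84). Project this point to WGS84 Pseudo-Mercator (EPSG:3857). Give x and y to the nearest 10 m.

Web Mercator is spherical with R = a = 6378137 m.
x = R·λ = 6378137 × -1.271533447 = -8110014.523 m.
y = R·ln tan(π/4 + φ/2) = 6378137 × 0.764037852 = 4873138.094 m.

x -8110010 m, y 4873140 m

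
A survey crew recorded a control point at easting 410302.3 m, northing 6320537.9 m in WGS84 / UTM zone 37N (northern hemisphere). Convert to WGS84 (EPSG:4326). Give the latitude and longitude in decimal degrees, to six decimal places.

Zone 37N: λ₀ = 39°, k₀ = 0.9996, false easting 500000 m.
Meridian distance M = (N − FN)/k₀ = 6323067.1 m.
Inverse transverse Mercator on WGS84 gives φ = 57.01960012°, λ = 37.52259968°.

lat 57.019600°, lon 37.522600°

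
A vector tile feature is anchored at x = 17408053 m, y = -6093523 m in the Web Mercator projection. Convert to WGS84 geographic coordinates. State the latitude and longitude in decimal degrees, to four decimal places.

R = 6378137 m. λ = x/R = 156.37920077°.
φ = 2·arctan(exp(y/R)) − 90° = 2·arctan(0.38467) − 90° = -47.91980139°.

lat -47.9198°, lon 156.3792°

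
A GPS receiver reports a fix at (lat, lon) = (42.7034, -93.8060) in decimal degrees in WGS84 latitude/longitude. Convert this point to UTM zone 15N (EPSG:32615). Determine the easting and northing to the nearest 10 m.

Zone 15 central meridian λ₀ = 6×15 − 183 = -93°; Δλ = -0.8060°.
Transverse Mercator on WGS84 with k₀ = 0.9996 gives E = 433988.983 m, N = 4728193.628 m.

E 433990 m, N 4728190 m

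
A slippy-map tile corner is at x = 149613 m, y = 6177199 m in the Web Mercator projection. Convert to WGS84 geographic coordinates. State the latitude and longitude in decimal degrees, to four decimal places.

lat 48.4211°, lon 1.3440°

R = 6378137 m. λ = x/R = 1.34399645°.
φ = 2·arctan(exp(y/R)) − 90° = 2·arctan(2.63398) − 90° = 48.42110006°.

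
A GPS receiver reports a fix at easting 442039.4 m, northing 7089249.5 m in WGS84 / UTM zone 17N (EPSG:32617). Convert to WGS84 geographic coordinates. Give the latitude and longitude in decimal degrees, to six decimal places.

Zone 17N: λ₀ = -81°, k₀ = 0.9996, false easting 500000 m.
Meridian distance M = (N − FN)/k₀ = 7092086.3 m.
Inverse transverse Mercator on WGS84 gives φ = 63.92550040°, λ = -82.18189922°.

lat 63.925500°, lon -82.181899°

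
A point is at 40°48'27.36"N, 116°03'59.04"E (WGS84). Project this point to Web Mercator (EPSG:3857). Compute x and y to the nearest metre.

Web Mercator is spherical with R = a = 6378137 m.
x = R·λ = 6378137 × 2.025740831 = 12920452.546 m.
y = R·ln tan(π/4 + φ/2) = 6378137 × 0.781420028 = 4984003.994 m.

x 12920453 m, y 4984004 m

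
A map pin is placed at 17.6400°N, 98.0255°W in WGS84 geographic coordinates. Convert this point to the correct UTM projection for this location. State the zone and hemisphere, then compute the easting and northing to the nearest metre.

Zone 14N: E 603375 m, N 1950624 m

Longitude -98.0255° lies in the 6° band [-102°, -96°), giving zone 14; latitude is north of the equator, so 14N.
Zone 14 central meridian λ₀ = 6×14 − 183 = -99°; Δλ = +0.9745°.
Transverse Mercator on WGS84 with k₀ = 0.9996 gives E = 603374.526 m, N = 1950623.694 m.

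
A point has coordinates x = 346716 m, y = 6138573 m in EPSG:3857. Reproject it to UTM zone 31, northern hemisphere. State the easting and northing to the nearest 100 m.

Web Mercator inverse (R = 6378137 m) → φ = 48.19030259°, λ = 3.11460282°.
UTM 31N forward: E = 508517.367 m, N = 5337458.268 m.

E 508500 m, N 5337500 m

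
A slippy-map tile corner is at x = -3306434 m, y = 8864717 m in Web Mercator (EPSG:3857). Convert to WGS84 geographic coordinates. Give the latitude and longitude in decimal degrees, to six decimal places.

lat 62.023499°, lon -29.702202°

R = 6378137 m. λ = x/R = -29.70220198°.
φ = 2·arctan(exp(y/R)) − 90° = 2·arctan(4.01429) − 90° = 62.02349920°.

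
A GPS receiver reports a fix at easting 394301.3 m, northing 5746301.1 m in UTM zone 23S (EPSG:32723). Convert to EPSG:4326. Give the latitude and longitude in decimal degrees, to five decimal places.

lat -38.42530°, lon -46.21090°

Zone 23S: λ₀ = -45°, k₀ = 0.9996, false easting 500000 m, false northing 10000000 m.
Meridian distance M = (N − FN)/k₀ = -4255401.1 m.
Inverse transverse Mercator on WGS84 gives φ = -38.42530024°, λ = -46.21090029°.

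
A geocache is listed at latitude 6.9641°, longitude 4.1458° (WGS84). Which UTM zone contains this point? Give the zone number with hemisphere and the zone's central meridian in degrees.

UTM zone = ⌊(λ + 180)/6⌋ + 1; 4.1458° ∈ [0°, 6°) → zone 31.
Hemisphere: N (φ ≥ 0).
Central meridian λ₀ = 6×31 − 183 = 3°.

Zone 31N, central meridian 3°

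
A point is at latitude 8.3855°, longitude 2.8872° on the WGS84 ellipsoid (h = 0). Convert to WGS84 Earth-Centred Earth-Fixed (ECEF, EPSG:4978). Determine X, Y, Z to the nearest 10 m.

WGS84: a = 6378137 m, e² = 0.006694380; N(φ) = a/√(1−e²sin²φ) = 6378591.078 m.
X = (N+h)·cosφ·cosλ = 6302389.088 m; Y = (N+h)·cosφ·sinλ = 317853.694 m; Z = (N(1−e²)+h)·sinφ = 923979.784 m.

X 6302390 m, Y 317850 m, Z 923980 m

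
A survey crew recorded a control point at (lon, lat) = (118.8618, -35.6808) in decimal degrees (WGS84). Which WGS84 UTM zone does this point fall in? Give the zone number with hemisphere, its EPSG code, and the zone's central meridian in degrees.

Zone 50S (EPSG:32750), central meridian 117°

UTM zone = ⌊(λ + 180)/6⌋ + 1; 118.8618° ∈ [114°, 120°) → zone 50.
Hemisphere: S (φ < 0).
Central meridian λ₀ = 6×50 − 183 = 117°.
EPSG code: 32750.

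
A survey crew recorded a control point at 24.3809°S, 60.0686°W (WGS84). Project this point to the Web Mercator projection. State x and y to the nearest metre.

Web Mercator is spherical with R = a = 6378137 m.
x = R·λ = 6378137 × -1.048394847 = -6686805.965 m.
y = R·ln tan(π/4 + φ/2) = 6378137 × -0.438982669 = -2799891.601 m.

x -6686806 m, y -2799892 m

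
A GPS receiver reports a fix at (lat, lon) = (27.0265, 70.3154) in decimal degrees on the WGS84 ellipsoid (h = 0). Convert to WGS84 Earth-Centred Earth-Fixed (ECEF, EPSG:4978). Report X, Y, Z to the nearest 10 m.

WGS84: a = 6378137 m, e² = 0.006694380; N(φ) = a/√(1−e²sin²φ) = 6382549.719 m.
X = (N+h)·cosφ·cosλ = 1915134.046 m; Y = (N+h)·cosφ·sinλ = 5353295.294 m; Z = (N(1−e²)+h)·sinφ = 2880831.530 m.

X 1915130 m, Y 5353300 m, Z 2880830 m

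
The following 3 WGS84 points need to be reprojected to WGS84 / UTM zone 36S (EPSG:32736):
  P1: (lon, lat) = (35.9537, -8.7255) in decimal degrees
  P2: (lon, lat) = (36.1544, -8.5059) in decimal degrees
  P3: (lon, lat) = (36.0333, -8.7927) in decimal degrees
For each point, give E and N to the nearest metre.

P1: E 825032 m, N 9034224 m; P2: E 847339 m, N 9058358 m; P3: E 833739 m, N 9026715 m

UTM zone 36S: λ₀ = 33°, k₀ = 0.9996.
P1 (-8.7255°, 35.9537°) → (825032.273, 9034223.761) m.
P2 (-8.5059°, 36.1544°) → (847339.284, 9058358.123) m.
P3 (-8.7927°, 36.0333°) → (833739.380, 9026714.854) m.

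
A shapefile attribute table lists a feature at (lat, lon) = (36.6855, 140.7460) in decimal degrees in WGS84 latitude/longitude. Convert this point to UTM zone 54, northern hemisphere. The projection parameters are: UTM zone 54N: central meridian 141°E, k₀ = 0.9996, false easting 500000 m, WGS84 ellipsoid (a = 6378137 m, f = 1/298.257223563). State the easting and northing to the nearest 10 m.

E 477310 m, N 4060010 m

Zone 54 central meridian λ₀ = 6×54 − 183 = 141°; Δλ = -0.2540°.
Transverse Mercator on WGS84 with k₀ = 0.9996 gives E = 477307.319 m, N = 4060014.839 m.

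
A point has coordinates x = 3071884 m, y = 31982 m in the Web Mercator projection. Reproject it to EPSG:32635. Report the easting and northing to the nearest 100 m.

Web Mercator inverse (R = 6378137 m) → φ = 0.28729799°, λ = 27.59520348°.
UTM 35N forward: E = 566231.618 m, N = 31756.788 m.

E 566200 m, N 31800 m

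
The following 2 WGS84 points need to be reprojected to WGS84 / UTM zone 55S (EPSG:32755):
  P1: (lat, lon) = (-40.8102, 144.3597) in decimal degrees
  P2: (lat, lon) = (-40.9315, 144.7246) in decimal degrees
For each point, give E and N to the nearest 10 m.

UTM zone 55S: λ₀ = 147°, k₀ = 0.9996.
P1 (-40.8102°, 144.3597°) → (277299.329, 5478957.359) m.
P2 (-40.9315°, 144.7246°) → (308430.166, 5466354.169) m.

P1: E 277300 m, N 5478960 m; P2: E 308430 m, N 5466350 m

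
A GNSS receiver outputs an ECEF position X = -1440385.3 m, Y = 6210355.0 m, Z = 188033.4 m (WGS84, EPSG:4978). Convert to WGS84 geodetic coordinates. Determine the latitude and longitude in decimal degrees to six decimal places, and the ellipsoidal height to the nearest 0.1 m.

λ = atan2(Y, X) = 103.05789982°; p = √(X²+Y²) = 6375203.5 m.
Bowring's method on WGS84 (a = 6378137 m, b = 6356752.314 m) gives φ = 1.70079968°, h = -142.496 m.

lat 1.700800°, lon 103.057900°, h -142.5 m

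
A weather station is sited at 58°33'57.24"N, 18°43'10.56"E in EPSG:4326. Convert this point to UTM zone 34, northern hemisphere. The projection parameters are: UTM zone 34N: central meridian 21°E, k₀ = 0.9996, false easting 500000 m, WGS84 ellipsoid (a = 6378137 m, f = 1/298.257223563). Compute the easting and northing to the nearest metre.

Zone 34 central meridian λ₀ = 6×34 − 183 = 21°; Δλ = -2.2804°.
Transverse Mercator on WGS84 with k₀ = 0.9996 gives E = 367356.482 m, N = 6493969.078 m.

E 367356 m, N 6493969 m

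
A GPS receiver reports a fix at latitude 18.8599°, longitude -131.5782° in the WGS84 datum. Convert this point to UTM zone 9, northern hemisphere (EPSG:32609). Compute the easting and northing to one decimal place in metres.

Zone 9 central meridian λ₀ = 6×9 − 183 = -129°; Δλ = -2.5782°.
Transverse Mercator on WGS84 with k₀ = 0.9996 gives E = 228345.422 m, N = 2087302.482 m.

E 228345.4 m, N 2087302.5 m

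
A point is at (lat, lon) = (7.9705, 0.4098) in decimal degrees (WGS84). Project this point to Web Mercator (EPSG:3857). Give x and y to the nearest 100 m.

x 45600 m, y 890100 m

Web Mercator is spherical with R = a = 6378137 m.
x = R·λ = 6378137 × 0.007152359 = 45618.727 m.
y = R·ln tan(π/4 + φ/2) = 6378137 × 0.139562332 = 890147.673 m.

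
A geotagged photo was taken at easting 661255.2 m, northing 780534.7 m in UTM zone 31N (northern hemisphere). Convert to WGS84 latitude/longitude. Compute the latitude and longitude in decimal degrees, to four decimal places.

lat 7.0591°, lon 4.4600°

Zone 31N: λ₀ = 3°, k₀ = 0.9996, false easting 500000 m.
Meridian distance M = (N − FN)/k₀ = 780847.0 m.
Inverse transverse Mercator on WGS84 gives φ = 7.05909997°, λ = 4.46000032°.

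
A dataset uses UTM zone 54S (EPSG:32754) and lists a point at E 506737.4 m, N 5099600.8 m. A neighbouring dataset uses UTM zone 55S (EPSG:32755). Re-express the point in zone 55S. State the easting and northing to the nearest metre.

E 27751 m, N 5082560 m

UTM 54S → geographic: φ = -44.25680038°, λ = 141.08439949°.
UTM 55S (λ₀ = 147°) forward: E = 27750.513 m, N = 5082559.823 m.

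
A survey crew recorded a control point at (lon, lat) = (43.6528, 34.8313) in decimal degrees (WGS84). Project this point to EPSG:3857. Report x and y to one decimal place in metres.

Web Mercator is spherical with R = a = 6378137 m.
x = R·λ = 6378137 × 0.761885088 = 4859407.468 m.
y = R·ln tan(π/4 + φ/2) = 6378137 × 0.649245862 = 4140979.055 m.

x 4859407.5 m, y 4140979.1 m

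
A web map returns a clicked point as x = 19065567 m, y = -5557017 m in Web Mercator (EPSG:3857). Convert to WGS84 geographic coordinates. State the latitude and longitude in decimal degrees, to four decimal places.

lat -44.5888°, lon 171.2689°

R = 6378137 m. λ = x/R = 171.26890237°.
φ = 2·arctan(exp(y/R)) − 90° = 2·arctan(0.41842) − 90° = -44.58879936°.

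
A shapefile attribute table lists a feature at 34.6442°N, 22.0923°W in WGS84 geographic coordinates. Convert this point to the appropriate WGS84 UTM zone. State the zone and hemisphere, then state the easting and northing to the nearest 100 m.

Zone 27N: E 399900 m, N 3834100 m

Longitude -22.0923° lies in the 6° band [-24°, -18°), giving zone 27; latitude is north of the equator, so 27N.
Zone 27 central meridian λ₀ = 6×27 − 183 = -21°; Δλ = -1.0923°.
Transverse Mercator on WGS84 with k₀ = 0.9996 gives E = 399894.131 m, N = 3834129.847 m.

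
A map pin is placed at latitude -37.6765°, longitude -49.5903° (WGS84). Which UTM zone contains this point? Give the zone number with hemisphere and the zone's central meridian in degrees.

Zone 22S, central meridian -51°

UTM zone = ⌊(λ + 180)/6⌋ + 1; -49.5903° ∈ [-54°, -48°) → zone 22.
Hemisphere: S (φ < 0).
Central meridian λ₀ = 6×22 − 183 = -51°.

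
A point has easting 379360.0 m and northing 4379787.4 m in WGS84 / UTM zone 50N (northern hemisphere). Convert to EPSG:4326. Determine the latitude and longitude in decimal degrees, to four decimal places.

lat 39.5593°, lon 115.5957°

Zone 50N: λ₀ = 117°, k₀ = 0.9996, false easting 500000 m.
Meridian distance M = (N − FN)/k₀ = 4381540.0 m.
Inverse transverse Mercator on WGS84 gives φ = 39.55930027°, λ = 115.59569966°.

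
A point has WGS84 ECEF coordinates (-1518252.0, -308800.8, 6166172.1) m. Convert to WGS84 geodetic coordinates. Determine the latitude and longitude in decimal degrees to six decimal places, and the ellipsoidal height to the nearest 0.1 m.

lat 75.986300°, lon -168.503300°, h -176.5 m

λ = atan2(Y, X) = -168.50329989°; p = √(X²+Y²) = 1549337.6 m.
Bowring's method on WGS84 (a = 6378137 m, b = 6356752.314 m) gives φ = 75.98630031°, h = -176.547 m.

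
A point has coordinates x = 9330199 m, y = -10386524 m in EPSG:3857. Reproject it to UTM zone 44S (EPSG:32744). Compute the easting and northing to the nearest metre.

Web Mercator inverse (R = 6378137 m) → φ = -67.79560165°, λ = 83.81460366°.
UTM 44S forward: E = 618667.030 m, N = 2477224.760 m.

E 618667 m, N 2477225 m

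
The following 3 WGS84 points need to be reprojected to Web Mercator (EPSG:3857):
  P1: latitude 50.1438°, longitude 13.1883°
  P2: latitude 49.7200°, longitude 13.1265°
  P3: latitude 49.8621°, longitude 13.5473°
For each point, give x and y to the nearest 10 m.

Web Mercator: x = R·λ, y = R·ln tan(π/4+φ/2), R = 6378137 m.
P1 (50.1438°, 13.1883°) → (1468114.840, 6471216.812) m.
P2 (49.7200°, 13.1265°) → (1461235.296, 6397925.242) m.
P3 (49.8621°, 13.5473°) → (1508078.538, 6422428.152) m.

P1: x 1468110 m, y 6471220 m; P2: x 1461240 m, y 6397930 m; P3: x 1508080 m, y 6422430 m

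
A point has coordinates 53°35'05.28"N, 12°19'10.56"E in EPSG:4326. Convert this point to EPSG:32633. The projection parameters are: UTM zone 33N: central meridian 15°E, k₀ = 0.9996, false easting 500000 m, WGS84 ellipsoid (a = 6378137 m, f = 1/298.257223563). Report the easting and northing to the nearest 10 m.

Zone 33 central meridian λ₀ = 6×33 − 183 = 15°; Δλ = -2.6804°.
Transverse Mercator on WGS84 with k₀ = 0.9996 gives E = 322576.388 m, N = 5940668.696 m.

E 322580 m, N 5940670 m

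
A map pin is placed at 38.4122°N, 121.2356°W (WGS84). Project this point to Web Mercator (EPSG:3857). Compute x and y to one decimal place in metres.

x -13495885.3 m, y 4637820.6 m

Web Mercator is spherical with R = a = 6378137 m.
x = R·λ = 6378137 × -2.115960391 = -13495885.258 m.
y = R·ln tan(π/4 + φ/2) = 6378137 × 0.727143462 = 4637820.619 m.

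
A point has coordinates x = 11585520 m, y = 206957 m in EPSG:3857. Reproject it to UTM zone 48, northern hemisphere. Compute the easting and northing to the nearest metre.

E 397064 m, N 205481 m

Web Mercator inverse (R = 6378137 m) → φ = 1.85880021°, λ = 104.07449690°.
UTM 48N forward: E = 397064.009 m, N = 205480.965 m.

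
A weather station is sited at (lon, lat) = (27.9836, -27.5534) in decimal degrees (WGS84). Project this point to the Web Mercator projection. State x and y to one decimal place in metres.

x 3115120.1 m, y -3192783.5 m

Web Mercator is spherical with R = a = 6378137 m.
x = R·λ = 6378137 × 0.488405957 = 3115120.103 m.
y = R·ln tan(π/4 + φ/2) = 6378137 × -0.500582465 = -3192783.538 m.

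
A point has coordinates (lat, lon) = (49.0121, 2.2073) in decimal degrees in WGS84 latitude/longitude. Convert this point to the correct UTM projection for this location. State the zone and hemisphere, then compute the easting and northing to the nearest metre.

Zone 31N: E 442034 m, N 5429104 m

Longitude 2.2073° lies in the 6° band [0°, 6°), giving zone 31; latitude is north of the equator, so 31N.
Zone 31 central meridian λ₀ = 6×31 − 183 = 3°; Δλ = -0.7927°.
Transverse Mercator on WGS84 with k₀ = 0.9996 gives E = 442034.223 m, N = 5429103.574 m.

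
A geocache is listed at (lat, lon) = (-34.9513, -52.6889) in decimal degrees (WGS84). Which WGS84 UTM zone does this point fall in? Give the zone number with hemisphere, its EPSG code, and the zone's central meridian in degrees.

UTM zone = ⌊(λ + 180)/6⌋ + 1; -52.6889° ∈ [-54°, -48°) → zone 22.
Hemisphere: S (φ < 0).
Central meridian λ₀ = 6×22 − 183 = -51°.
EPSG code: 32722.

Zone 22S (EPSG:32722), central meridian -51°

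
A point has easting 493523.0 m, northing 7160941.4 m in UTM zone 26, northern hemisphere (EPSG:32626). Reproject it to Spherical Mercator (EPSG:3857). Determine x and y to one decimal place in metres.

Unproject from UTM 26N (λ₀ = -27°) → φ = 64.57359979°, λ = -27.13519946°.
Web Mercator (R = 6378137 m): x = -3020676.586 m, y = 9496941.655 m.

x -3020676.6 m, y 9496941.7 m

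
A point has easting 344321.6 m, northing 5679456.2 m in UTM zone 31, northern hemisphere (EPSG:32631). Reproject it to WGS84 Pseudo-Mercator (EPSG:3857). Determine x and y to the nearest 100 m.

x 85700 m, y 6664800 m

Unproject from UTM 31N (λ₀ = 3°) → φ = 51.24519958°, λ = 0.76950048°.
Web Mercator (R = 6378137 m): x = 85660.401 m, y = 6664781.836 m.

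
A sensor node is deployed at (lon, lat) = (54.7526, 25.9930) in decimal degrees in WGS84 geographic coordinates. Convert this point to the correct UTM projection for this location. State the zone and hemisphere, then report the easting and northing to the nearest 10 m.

Longitude 54.7526° lies in the 6° band [54°, 60°), giving zone 40; latitude is north of the equator, so 40N.
Zone 40 central meridian λ₀ = 6×40 − 183 = 57°; Δλ = -2.2474°.
Transverse Mercator on WGS84 with k₀ = 0.9996 gives E = 275036.345 m, N = 2876842.919 m.

Zone 40N: E 275040 m, N 2876840 m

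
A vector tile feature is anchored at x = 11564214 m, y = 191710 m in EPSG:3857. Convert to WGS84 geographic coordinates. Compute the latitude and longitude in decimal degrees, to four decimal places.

R = 6378137 m. λ = x/R = 103.88310185°.
φ = 2·arctan(exp(y/R)) − 90° = 2·arctan(1.03051) − 90° = 1.72190098°.

lat 1.7219°, lon 103.8831°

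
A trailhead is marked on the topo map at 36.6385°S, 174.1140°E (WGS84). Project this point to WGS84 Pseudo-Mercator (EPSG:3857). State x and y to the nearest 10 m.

x 19382280 m, y -4388840 m

Web Mercator is spherical with R = a = 6378137 m.
x = R·λ = 6378137 × 3.038862574 = 19382281.820 m.
y = R·ln tan(π/4 + φ/2) = 6378137 × -0.688106484 = -4388837.423 m.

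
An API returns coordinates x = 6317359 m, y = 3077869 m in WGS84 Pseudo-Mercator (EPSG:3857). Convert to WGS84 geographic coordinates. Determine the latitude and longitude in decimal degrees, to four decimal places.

lat 26.6344°, lon 56.7498°

R = 6378137 m. λ = x/R = 56.74980145°.
φ = 2·arctan(exp(y/R)) − 90° = 2·arctan(1.62023) − 90° = 26.63440285°.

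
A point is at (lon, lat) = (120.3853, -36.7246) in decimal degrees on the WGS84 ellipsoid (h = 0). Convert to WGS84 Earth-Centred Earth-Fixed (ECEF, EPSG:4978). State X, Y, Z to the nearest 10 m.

WGS84: a = 6378137 m, e² = 0.006694380; N(φ) = a/√(1−e²sin²φ) = 6385784.378 m.
X = (N+h)·cosφ·cosλ = -2588913.752 m; Y = (N+h)·cosφ·sinλ = 4415291.692 m; Z = (N(1−e²)+h)·sinφ = -3792940.727 m.

X -2588910 m, Y 4415290 m, Z -3792940 m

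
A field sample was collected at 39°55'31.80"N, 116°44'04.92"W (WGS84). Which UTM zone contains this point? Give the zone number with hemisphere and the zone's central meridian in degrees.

UTM zone = ⌊(λ + 180)/6⌋ + 1; -116.7347° ∈ [-120°, -114°) → zone 11.
Hemisphere: N (φ ≥ 0).
Central meridian λ₀ = 6×11 − 183 = -117°.

Zone 11N, central meridian -117°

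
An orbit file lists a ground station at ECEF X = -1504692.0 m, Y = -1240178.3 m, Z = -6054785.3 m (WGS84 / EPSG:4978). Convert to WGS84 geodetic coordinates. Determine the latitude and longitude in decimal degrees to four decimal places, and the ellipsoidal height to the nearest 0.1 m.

λ = atan2(Y, X) = -140.50440009°; p = √(X²+Y²) = 1949907.7 m.
Bowring's method on WGS84 (a = 6378137 m, b = 6356752.314 m) gives φ = -72.26109992°, h = 2266.580 m.

lat -72.2611°, lon -140.5044°, h 2266.6 m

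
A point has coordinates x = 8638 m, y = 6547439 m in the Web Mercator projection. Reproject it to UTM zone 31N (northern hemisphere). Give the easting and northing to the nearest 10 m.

E 293110 m, N 5607270 m

Web Mercator inverse (R = 6378137 m) → φ = 50.58059796°, λ = 0.07759647°.
UTM 31N forward: E = 293110.269 m, N = 5607265.098 m.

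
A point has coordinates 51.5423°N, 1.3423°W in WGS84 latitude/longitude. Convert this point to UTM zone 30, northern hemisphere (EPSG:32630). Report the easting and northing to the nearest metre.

E 614955 m, N 5711436 m

Zone 30 central meridian λ₀ = 6×30 − 183 = -3°; Δλ = +1.6577°.
Transverse Mercator on WGS84 with k₀ = 0.9996 gives E = 614955.333 m, N = 5711435.881 m.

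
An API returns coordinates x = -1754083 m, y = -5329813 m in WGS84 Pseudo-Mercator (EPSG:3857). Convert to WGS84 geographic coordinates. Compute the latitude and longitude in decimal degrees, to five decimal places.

R = 6378137 m. λ = x/R = -15.75719569°.
φ = 2·arctan(exp(y/R)) − 90° = 2·arctan(0.43360) − 90° = -43.11710210°.

lat -43.11710°, lon -15.75720°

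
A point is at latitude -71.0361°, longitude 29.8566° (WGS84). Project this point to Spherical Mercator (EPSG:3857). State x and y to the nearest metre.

Web Mercator is spherical with R = a = 6378137 m.
x = R·λ = 6378137 × 0.521095973 = 3323621.509 m.
y = R·ln tan(π/4 + φ/2) = 6378137 × -1.789649064 = -11414626.915 m.

x 3323622 m, y -11414627 m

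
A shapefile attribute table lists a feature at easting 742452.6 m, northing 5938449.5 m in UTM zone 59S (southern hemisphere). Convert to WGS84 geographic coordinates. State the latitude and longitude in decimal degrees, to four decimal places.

Zone 59S: λ₀ = 171°, k₀ = 0.9996, false easting 500000 m, false northing 10000000 m.
Meridian distance M = (N − FN)/k₀ = -4063175.8 m.
Inverse transverse Mercator on WGS84 gives φ = -36.66869989°, λ = 173.71290008°.

lat -36.6687°, lon 173.7129°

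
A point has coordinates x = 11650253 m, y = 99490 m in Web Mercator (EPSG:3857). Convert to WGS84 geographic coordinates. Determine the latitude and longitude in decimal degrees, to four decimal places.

lat 0.8937°, lon 104.6560°

R = 6378137 m. λ = x/R = 104.65600334°.
φ = 2·arctan(exp(y/R)) − 90° = 2·arctan(1.01572) − 90° = 0.89369764°.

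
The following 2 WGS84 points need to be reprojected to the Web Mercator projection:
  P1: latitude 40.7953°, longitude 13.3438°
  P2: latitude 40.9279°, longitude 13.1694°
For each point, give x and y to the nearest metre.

P1: x 1485425 m, y 4982195 m; P2: x 1466011 m, y 5001713 m

Web Mercator: x = R·λ, y = R·ln tan(π/4+φ/2), R = 6378137 m.
P1 (40.7953°, 13.3438°) → (1485425.021, 4982195.185) m.
P2 (40.9279°, 13.1694°) → (1466010.902, 5001712.740) m.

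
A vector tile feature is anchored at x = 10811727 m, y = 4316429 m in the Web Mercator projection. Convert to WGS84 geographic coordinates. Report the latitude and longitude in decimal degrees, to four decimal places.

R = 6378137 m. λ = x/R = 97.12339612°.
φ = 2·arctan(exp(y/R)) − 90° = 2·arctan(1.96748) − 90° = 36.11479859°.

lat 36.1148°, lon 97.1234°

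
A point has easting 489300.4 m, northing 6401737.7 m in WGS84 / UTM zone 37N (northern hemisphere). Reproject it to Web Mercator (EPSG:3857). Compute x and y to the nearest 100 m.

Unproject from UTM 37N (λ₀ = 39°) → φ = 57.75759969°, λ = 38.82019919°.
Web Mercator (R = 6378137 m): x = 4321444.806 m, y = 7916568.255 m.

x 4321400 m, y 7916600 m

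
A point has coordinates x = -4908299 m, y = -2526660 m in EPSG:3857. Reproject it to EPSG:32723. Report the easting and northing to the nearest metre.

Web Mercator inverse (R = 6378137 m) → φ = -22.12600187°, λ = -44.09200011°.
UTM 23S forward: E = 593644.321 m, N = 7552946.802 m.

E 593644 m, N 7552947 m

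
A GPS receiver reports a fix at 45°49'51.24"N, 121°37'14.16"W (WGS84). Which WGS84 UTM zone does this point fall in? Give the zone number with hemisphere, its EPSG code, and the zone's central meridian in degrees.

UTM zone = ⌊(λ + 180)/6⌋ + 1; -121.6206° ∈ [-126°, -120°) → zone 10.
Hemisphere: N (φ ≥ 0).
Central meridian λ₀ = 6×10 − 183 = -123°.
EPSG code: 32610.

Zone 10N (EPSG:32610), central meridian -123°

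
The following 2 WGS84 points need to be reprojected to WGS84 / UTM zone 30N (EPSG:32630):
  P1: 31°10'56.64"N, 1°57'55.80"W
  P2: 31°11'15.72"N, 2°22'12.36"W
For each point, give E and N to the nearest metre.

P1: E 598574 m, N 3450278 m; P2: E 560017 m, N 3450575 m

UTM zone 30N: λ₀ = -3°, k₀ = 0.9996.
P1 (31.1824°, -1.9655°) → (598573.663, 3450277.508) m.
P2 (31.1877°, -2.3701°) → (560016.529, 3450574.955) m.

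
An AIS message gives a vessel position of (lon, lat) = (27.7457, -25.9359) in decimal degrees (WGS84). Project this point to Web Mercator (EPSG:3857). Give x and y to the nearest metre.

Web Mercator is spherical with R = a = 6378137 m.
x = R·λ = 6378137 × 0.484253818 = 3088637.196 m.
y = R·ln tan(π/4 + φ/2) = 6378137 × -0.468968297 = -2991144.048 m.

x 3088637 m, y -2991144 m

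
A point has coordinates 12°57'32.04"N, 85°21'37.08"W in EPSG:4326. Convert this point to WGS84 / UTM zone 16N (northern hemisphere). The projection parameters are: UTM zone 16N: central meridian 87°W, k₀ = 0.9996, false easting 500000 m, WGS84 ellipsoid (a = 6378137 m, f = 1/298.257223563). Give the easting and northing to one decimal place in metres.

Zone 16 central meridian λ₀ = 6×16 − 183 = -87°; Δλ = +1.6397°.
Transverse Mercator on WGS84 with k₀ = 0.9996 gives E = 677862.501 m, N = 1433161.482 m.

E 677862.5 m, N 1433161.5 m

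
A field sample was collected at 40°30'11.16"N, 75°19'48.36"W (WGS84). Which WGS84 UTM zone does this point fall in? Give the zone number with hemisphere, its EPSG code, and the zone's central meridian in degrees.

UTM zone = ⌊(λ + 180)/6⌋ + 1; -75.3301° ∈ [-78°, -72°) → zone 18.
Hemisphere: N (φ ≥ 0).
Central meridian λ₀ = 6×18 − 183 = -75°.
EPSG code: 32618.

Zone 18N (EPSG:32618), central meridian -75°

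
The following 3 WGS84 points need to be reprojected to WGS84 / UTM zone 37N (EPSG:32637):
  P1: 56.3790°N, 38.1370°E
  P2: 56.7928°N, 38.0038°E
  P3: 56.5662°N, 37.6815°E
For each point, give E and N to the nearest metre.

UTM zone 37N: λ₀ = 39°, k₀ = 0.9996.
P1 (56.3790°, 38.1370°) → (446705.270, 6248596.800) m.
P2 (56.7928°, 38.0038°) → (439148.266, 6294764.410) m.
P3 (56.5662°, 37.6815°) → (418977.111, 6269877.063) m.

P1: E 446705 m, N 6248597 m; P2: E 439148 m, N 6294764 m; P3: E 418977 m, N 6269877 m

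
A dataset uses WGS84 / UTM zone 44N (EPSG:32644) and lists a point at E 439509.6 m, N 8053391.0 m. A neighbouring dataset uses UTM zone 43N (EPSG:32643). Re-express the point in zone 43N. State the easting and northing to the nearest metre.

UTM 44N → geographic: φ = 72.56969964°, λ = 79.19050113°.
UTM 43N (λ₀ = 75°) forward: E = 640002.401 m, N = 8057366.809 m.

E 640002 m, N 8057367 m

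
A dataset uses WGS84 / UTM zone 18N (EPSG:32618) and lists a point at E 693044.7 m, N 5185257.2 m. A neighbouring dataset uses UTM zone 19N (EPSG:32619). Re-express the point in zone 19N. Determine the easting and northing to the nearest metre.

E 235145 m, N 5188000 m

UTM 18N → geographic: φ = 46.79289985°, λ = -72.47049949°.
UTM 19N (λ₀ = -69°) forward: E = 235145.483 m, N = 5188000.346 m.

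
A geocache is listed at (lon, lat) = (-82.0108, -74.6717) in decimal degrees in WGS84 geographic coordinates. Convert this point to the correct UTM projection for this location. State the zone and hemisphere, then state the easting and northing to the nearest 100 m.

Zone 17S: E 470200 m, N 1712800 m

Longitude -82.0108° lies in the 6° band [-84°, -78°), giving zone 17; latitude is south of the equator, so 17S.
Zone 17 central meridian λ₀ = 6×17 − 183 = -81°; Δλ = -1.0108°.
Transverse Mercator on WGS84 with k₀ = 0.9996 gives E = 470175.167 m, N = 1712768.581 m.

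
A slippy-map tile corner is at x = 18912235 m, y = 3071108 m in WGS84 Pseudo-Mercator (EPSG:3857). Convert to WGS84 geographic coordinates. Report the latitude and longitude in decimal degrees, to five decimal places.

lat 26.58010°, lon 169.89150°

R = 6378137 m. λ = x/R = 169.89149757°.
φ = 2·arctan(exp(y/R)) − 90° = 2·arctan(1.61851) − 90° = 26.58009976°.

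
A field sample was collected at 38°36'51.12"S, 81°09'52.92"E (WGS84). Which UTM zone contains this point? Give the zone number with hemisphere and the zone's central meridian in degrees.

UTM zone = ⌊(λ + 180)/6⌋ + 1; 81.1647° ∈ [78°, 84°) → zone 44.
Hemisphere: S (φ < 0).
Central meridian λ₀ = 6×44 − 183 = 81°.

Zone 44S, central meridian 81°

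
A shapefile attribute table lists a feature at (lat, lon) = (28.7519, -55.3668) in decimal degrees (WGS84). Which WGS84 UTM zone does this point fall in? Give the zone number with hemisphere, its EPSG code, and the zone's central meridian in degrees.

UTM zone = ⌊(λ + 180)/6⌋ + 1; -55.3668° ∈ [-60°, -54°) → zone 21.
Hemisphere: N (φ ≥ 0).
Central meridian λ₀ = 6×21 − 183 = -57°.
EPSG code: 32621.

Zone 21N (EPSG:32621), central meridian -57°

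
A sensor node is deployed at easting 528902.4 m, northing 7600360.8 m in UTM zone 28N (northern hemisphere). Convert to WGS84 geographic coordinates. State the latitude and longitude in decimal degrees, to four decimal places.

Zone 28N: λ₀ = -15°, k₀ = 0.9996, false easting 500000 m.
Meridian distance M = (N − FN)/k₀ = 7603402.2 m.
Inverse transverse Mercator on WGS84 gives φ = 68.51420028°, λ = -14.29290117°.

lat 68.5142°, lon -14.2929°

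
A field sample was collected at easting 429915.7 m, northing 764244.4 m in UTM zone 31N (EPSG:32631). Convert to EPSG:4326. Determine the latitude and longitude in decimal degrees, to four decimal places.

Zone 31N: λ₀ = 3°, k₀ = 0.9996, false easting 500000 m.
Meridian distance M = (N − FN)/k₀ = 764550.2 m.
Inverse transverse Mercator on WGS84 gives φ = 6.91360028°, λ = 2.36560037°.

lat 6.9136°, lon 2.3656°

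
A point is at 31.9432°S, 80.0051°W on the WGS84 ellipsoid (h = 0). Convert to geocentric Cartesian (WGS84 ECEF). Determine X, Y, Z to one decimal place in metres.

WGS84: a = 6378137 m, e² = 0.006694380; N(φ) = a/√(1−e²sin²φ) = 6384121.460 m.
X = (N+h)·cosφ·cosλ = 940245.564 m; Y = (N+h)·cosφ·sinλ = -5335174.523 m; Z = (N(1−e²)+h)·sinφ = -3355088.483 m.

X 940245.6 m, Y -5335174.5 m, Z -3355088.5 m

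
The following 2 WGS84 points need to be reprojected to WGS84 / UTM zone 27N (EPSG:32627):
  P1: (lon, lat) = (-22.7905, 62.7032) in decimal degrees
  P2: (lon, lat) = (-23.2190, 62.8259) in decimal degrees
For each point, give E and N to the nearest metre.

UTM zone 27N: λ₀ = -21°, k₀ = 0.9996.
P1 (62.7032°, -22.7905°) → (408395.712, 6953793.411) m.
P2 (62.8259°, -23.2190°) → (386949.609, 6968139.613) m.

P1: E 408396 m, N 6953793 m; P2: E 386950 m, N 6968140 m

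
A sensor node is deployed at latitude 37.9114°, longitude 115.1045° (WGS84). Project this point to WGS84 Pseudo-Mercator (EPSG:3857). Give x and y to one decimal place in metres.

Web Mercator is spherical with R = a = 6378137 m.
x = R·λ = 6378137 × 2.008952509 = 12813374.328 m.
y = R·ln tan(π/4 + φ/2) = 6378137 × 0.716026820 = 4566917.154 m.

x 12813374.3 m, y 4566917.2 m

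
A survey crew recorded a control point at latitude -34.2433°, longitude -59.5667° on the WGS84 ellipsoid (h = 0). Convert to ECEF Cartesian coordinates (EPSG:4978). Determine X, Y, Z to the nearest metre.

X 2673552 m, Y -4550897 m, Z -3568788 m

WGS84: a = 6378137 m, e² = 0.006694380; N(φ) = a/√(1−e²sin²φ) = 6384907.674 m.
X = (N+h)·cosφ·cosλ = 2673552.038 m; Y = (N+h)·cosφ·sinλ = -4550897.049 m; Z = (N(1−e²)+h)·sinφ = -3568788.480 m.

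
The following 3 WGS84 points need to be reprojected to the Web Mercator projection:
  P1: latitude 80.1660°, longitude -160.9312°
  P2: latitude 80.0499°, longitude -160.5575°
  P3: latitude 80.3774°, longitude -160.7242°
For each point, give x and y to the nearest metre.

P1: x -17914779 m, y 15646012 m; P2: x -17873179 m, y 15570779 m; P3: x -17891736 m, y 15785285 m

Web Mercator: x = R·λ, y = R·ln tan(π/4+φ/2), R = 6378137 m.
P1 (80.1660°, -160.9312°) → (-17914779.237, 15646011.739) m.
P2 (80.0499°, -160.5575°) → (-17873179.143, 15570779.426) m.
P3 (80.3774°, -160.7242°) → (-17891736.102, 15785284.953) m.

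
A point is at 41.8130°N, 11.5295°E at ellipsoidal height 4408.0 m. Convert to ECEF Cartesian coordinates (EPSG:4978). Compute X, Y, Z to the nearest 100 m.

X 4668000 m, Y 952200 m, Z 4233100 m

WGS84: a = 6378137 m, e² = 0.006694380; N(φ) = a/√(1−e²sin²φ) = 6387647.596 m.
X = (N+h)·cosφ·cosλ = 4668025.715 m; Y = (N+h)·cosφ·sinλ = 952223.749 m; Z = (N(1−e²)+h)·sinφ = 4233084.615 m.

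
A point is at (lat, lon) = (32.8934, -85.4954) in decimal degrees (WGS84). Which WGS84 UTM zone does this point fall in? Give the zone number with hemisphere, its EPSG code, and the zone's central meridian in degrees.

Zone 16N (EPSG:32616), central meridian -87°

UTM zone = ⌊(λ + 180)/6⌋ + 1; -85.4954° ∈ [-90°, -84°) → zone 16.
Hemisphere: N (φ ≥ 0).
Central meridian λ₀ = 6×16 − 183 = -87°.
EPSG code: 32616.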